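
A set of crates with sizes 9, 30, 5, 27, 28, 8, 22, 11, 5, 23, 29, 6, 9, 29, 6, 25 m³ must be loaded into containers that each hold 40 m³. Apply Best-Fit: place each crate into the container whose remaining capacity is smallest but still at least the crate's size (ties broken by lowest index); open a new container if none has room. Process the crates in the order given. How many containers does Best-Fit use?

8

9 m³ → container 1 (remaining 31 m³)
30 m³ → container 1 (remaining 1 m³)
5 m³ → container 2 (remaining 35 m³)
27 m³ → container 2 (remaining 8 m³)
28 m³ → container 3 (remaining 12 m³)
8 m³ → container 2 (remaining 0 m³)
22 m³ → container 4 (remaining 18 m³)
11 m³ → container 3 (remaining 1 m³)
5 m³ → container 4 (remaining 13 m³)
23 m³ → container 5 (remaining 17 m³)
29 m³ → container 6 (remaining 11 m³)
6 m³ → container 6 (remaining 5 m³)
9 m³ → container 4 (remaining 4 m³)
29 m³ → container 7 (remaining 11 m³)
6 m³ → container 7 (remaining 5 m³)
25 m³ → container 8 (remaining 15 m³)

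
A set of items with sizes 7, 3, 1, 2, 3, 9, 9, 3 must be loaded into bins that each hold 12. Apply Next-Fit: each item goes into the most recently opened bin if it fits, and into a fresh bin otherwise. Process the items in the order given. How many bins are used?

4

7 → bin 1 (remaining 5)
3 → bin 1 (remaining 2)
1 → bin 1 (remaining 1)
2 → bin 2 (remaining 10)
3 → bin 2 (remaining 7)
9 → bin 3 (remaining 3)
9 → bin 4 (remaining 3)
3 → bin 4 (remaining 0)
Final bins: [7,3,1] [2,3] [9] [9,3].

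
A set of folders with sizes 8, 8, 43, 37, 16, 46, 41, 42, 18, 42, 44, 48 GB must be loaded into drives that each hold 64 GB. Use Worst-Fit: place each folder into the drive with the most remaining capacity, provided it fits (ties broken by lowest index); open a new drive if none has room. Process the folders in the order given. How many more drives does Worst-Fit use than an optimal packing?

0

Worst-Fit: [8,8,43] [37,16] [46] [41,18] [42] [42] [44] [48] → 8 drives.
8 folders exceed 32 GB (half the capacity), and no two of those can share a drive, so at least 8 drives are needed.
So 8 is already optimal.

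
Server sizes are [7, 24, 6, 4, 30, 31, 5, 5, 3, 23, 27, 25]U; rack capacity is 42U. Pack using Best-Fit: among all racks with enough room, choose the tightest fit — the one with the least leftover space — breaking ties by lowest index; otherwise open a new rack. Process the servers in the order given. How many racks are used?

6

7U → rack 1 (remaining 35U)
24U → rack 1 (remaining 11U)
6U → rack 1 (remaining 5U)
4U → rack 1 (remaining 1U)
30U → rack 2 (remaining 12U)
31U → rack 3 (remaining 11U)
5U → rack 3 (remaining 6U)
5U → rack 3 (remaining 1U)
3U → rack 2 (remaining 9U)
23U → rack 4 (remaining 19U)
27U → rack 5 (remaining 15U)
25U → rack 6 (remaining 17U)
Final racks: [7,24,6,4] [30,3] [31,5,5] [23] [27] [25].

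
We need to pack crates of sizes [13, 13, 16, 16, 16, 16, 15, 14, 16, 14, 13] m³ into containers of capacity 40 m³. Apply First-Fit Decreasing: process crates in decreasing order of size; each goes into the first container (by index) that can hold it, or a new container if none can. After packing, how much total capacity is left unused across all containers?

Sorted descending: 16, 16, 16, 16, 16, 15, 14, 14, 13, 13, 13.
container 1: place 16 m³, 24 m³ left
container 1: place 16 m³, 8 m³ left
container 2: place 16 m³, 24 m³ left
container 2: place 16 m³, 8 m³ left
container 3: place 16 m³, 24 m³ left
container 3: place 15 m³, 9 m³ left
container 4: place 14 m³, 26 m³ left
container 4: place 14 m³, 12 m³ left
container 5: place 13 m³, 27 m³ left
container 5: place 13 m³, 14 m³ left
container 5: place 13 m³, 1 m³ left
5 containers × 40 m³ = 200 m³; used 162 m³; unused 38 m³.

38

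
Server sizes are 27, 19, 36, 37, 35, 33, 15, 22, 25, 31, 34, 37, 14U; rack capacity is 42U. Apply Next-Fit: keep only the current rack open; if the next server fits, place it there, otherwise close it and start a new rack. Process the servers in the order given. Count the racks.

12 racks

Put 27U in rack 1; 15U remain.
Put 19U in rack 2; 23U remain.
Put 36U in rack 3; 6U remain.
Put 37U in rack 4; 5U remain.
Put 35U in rack 5; 7U remain.
Put 33U in rack 6; 9U remain.
Put 15U in rack 7; 27U remain.
Put 22U in rack 7; 5U remain.
Put 25U in rack 8; 17U remain.
Put 31U in rack 9; 11U remain.
Put 34U in rack 10; 8U remain.
Put 37U in rack 11; 5U remain.
Put 14U in rack 12; 28U remain.
Final racks: [27] [19] [36] [37] [35] [33] [15,22] [25] [31] [34] [37] [14].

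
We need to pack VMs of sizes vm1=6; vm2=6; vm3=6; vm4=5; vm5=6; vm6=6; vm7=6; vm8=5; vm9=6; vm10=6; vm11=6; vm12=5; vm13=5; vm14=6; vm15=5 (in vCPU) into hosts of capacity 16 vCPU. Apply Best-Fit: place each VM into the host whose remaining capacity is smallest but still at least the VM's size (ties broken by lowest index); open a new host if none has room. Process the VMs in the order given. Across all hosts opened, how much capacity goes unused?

vm1 (6 vCPU) → host 1 (remaining 10 vCPU)
vm2 (6 vCPU) → host 1 (remaining 4 vCPU)
vm3 (6 vCPU) → host 2 (remaining 10 vCPU)
vm4 (5 vCPU) → host 2 (remaining 5 vCPU)
vm5 (6 vCPU) → host 3 (remaining 10 vCPU)
vm6 (6 vCPU) → host 3 (remaining 4 vCPU)
vm7 (6 vCPU) → host 4 (remaining 10 vCPU)
vm8 (5 vCPU) → host 2 (remaining 0 vCPU)
vm9 (6 vCPU) → host 4 (remaining 4 vCPU)
vm10 (6 vCPU) → host 5 (remaining 10 vCPU)
vm11 (6 vCPU) → host 5 (remaining 4 vCPU)
vm12 (5 vCPU) → host 6 (remaining 11 vCPU)
vm13 (5 vCPU) → host 6 (remaining 6 vCPU)
vm14 (6 vCPU) → host 6 (remaining 0 vCPU)
vm15 (5 vCPU) → host 7 (remaining 11 vCPU)
7 hosts × 16 vCPU = 112 vCPU; used 85 vCPU; unused 27 vCPU.

27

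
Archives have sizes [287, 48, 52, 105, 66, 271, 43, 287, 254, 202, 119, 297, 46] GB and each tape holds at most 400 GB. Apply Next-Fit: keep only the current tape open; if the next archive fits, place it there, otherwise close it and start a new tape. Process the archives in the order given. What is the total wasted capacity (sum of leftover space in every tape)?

Put 287 GB in tape 1; 113 GB remain.
Put 48 GB in tape 1; 65 GB remain.
Put 52 GB in tape 1; 13 GB remain.
Put 105 GB in tape 2; 295 GB remain.
Put 66 GB in tape 2; 229 GB remain.
Put 271 GB in tape 3; 129 GB remain.
Put 43 GB in tape 3; 86 GB remain.
Put 287 GB in tape 4; 113 GB remain.
Put 254 GB in tape 5; 146 GB remain.
Put 202 GB in tape 6; 198 GB remain.
Put 119 GB in tape 6; 79 GB remain.
Put 297 GB in tape 7; 103 GB remain.
Put 46 GB in tape 7; 57 GB remain.
7 tapes × 400 GB = 2800 GB; used 2077 GB; unused 723 GB.

723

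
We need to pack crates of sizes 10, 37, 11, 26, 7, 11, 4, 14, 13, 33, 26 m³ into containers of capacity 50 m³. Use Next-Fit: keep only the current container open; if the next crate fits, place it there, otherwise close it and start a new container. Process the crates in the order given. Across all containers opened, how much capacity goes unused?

container 1: place 10 m³, 40 m³ left
container 1: place 37 m³, 3 m³ left
container 2: place 11 m³, 39 m³ left
container 2: place 26 m³, 13 m³ left
container 2: place 7 m³, 6 m³ left
container 3: place 11 m³, 39 m³ left
container 3: place 4 m³, 35 m³ left
container 3: place 14 m³, 21 m³ left
container 3: place 13 m³, 8 m³ left
container 4: place 33 m³, 17 m³ left
container 5: place 26 m³, 24 m³ left
5 containers × 50 m³ = 250 m³; used 192 m³; unused 58 m³.

58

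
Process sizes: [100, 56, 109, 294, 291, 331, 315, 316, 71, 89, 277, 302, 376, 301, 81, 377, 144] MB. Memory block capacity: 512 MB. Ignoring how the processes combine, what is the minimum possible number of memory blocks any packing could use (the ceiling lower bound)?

Total size = 100 + 56 + 109 + 294 + 291 + 331 + 315 + 316 + 71 + 89 + 277 + 302 + 376 + 301 + 81 + 377 + 144 = 3830 MB.
⌈3830 / 512⌉ = 8.

8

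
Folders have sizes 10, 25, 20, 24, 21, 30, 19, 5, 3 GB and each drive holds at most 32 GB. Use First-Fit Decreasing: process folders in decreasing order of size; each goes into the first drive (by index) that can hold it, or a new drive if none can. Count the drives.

Sorted descending: 30, 25, 24, 21, 20, 19, 10, 5, 3.
30 GB → drive 1 (remaining 2 GB)
25 GB → drive 2 (remaining 7 GB)
24 GB → drive 3 (remaining 8 GB)
21 GB → drive 4 (remaining 11 GB)
20 GB → drive 5 (remaining 12 GB)
19 GB → drive 6 (remaining 13 GB)
10 GB → drive 4 (remaining 1 GB)
5 GB → drive 2 (remaining 2 GB)
3 GB → drive 3 (remaining 5 GB)

6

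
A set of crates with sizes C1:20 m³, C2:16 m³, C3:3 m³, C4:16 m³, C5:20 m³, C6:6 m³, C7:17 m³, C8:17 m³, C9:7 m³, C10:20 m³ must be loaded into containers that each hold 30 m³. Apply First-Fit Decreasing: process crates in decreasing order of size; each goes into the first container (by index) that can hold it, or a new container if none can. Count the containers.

Sorted descending: 20, 20, 20, 17, 17, 16, 16, 7, 6, 3.
Put 20 m³ in container 1; 10 m³ remain.
Put 20 m³ in container 2; 10 m³ remain.
Put 20 m³ in container 3; 10 m³ remain.
Put 17 m³ in container 4; 13 m³ remain.
Put 17 m³ in container 5; 13 m³ remain.
Put 16 m³ in container 6; 14 m³ remain.
Put 16 m³ in container 7; 14 m³ remain.
Put 7 m³ in container 1; 3 m³ remain.
Put 6 m³ in container 2; 4 m³ remain.
Put 3 m³ in container 1; 0 m³ remain.

7 containers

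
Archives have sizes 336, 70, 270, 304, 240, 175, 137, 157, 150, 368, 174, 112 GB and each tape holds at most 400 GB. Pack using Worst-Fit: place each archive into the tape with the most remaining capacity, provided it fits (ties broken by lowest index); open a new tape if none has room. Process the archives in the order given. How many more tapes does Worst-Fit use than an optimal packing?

Worst-Fit: [336] [70,270] [304] [240,157] [175,137] [150,174] [368] [112] → 8 tapes.
Total size 2493 GB; any packing needs at least ⌈2493/400⌉ = 7 tapes.
An optimal packing achieves that bound: [368] [336] [304,70] [270,112] [240,157] [175,174] [150,137] → 7 tapes.
Excess: 8 − 7 = 1.

1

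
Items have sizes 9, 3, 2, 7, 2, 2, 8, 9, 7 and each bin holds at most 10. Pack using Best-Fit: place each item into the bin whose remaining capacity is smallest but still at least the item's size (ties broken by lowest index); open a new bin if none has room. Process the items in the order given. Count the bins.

bin 1: place 9, 1 left
bin 2: place 3, 7 left
bin 2: place 2, 5 left
bin 3: place 7, 3 left
bin 3: place 2, 1 left
bin 2: place 2, 3 left
bin 4: place 8, 2 left
bin 5: place 9, 1 left
bin 6: place 7, 3 left

6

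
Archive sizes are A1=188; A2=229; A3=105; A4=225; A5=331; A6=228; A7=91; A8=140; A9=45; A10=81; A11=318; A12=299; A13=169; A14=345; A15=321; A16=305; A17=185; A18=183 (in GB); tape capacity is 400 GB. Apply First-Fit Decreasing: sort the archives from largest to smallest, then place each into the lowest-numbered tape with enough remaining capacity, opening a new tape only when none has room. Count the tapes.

11 tapes

Sorted descending: 345, 331, 321, 318, 305, 299, 229, 228, 225, 188, 185, 183, 169, 140, 105, 91, 81, 45.
345 GB → tape 1 (remaining 55 GB)
331 GB → tape 2 (remaining 69 GB)
321 GB → tape 3 (remaining 79 GB)
318 GB → tape 4 (remaining 82 GB)
305 GB → tape 5 (remaining 95 GB)
299 GB → tape 6 (remaining 101 GB)
229 GB → tape 7 (remaining 171 GB)
228 GB → tape 8 (remaining 172 GB)
225 GB → tape 9 (remaining 175 GB)
188 GB → tape 10 (remaining 212 GB)
185 GB → tape 10 (remaining 27 GB)
183 GB → tape 11 (remaining 217 GB)
169 GB → tape 7 (remaining 2 GB)
140 GB → tape 8 (remaining 32 GB)
105 GB → tape 9 (remaining 70 GB)
91 GB → tape 5 (remaining 4 GB)
81 GB → tape 4 (remaining 1 GB)
45 GB → tape 1 (remaining 10 GB)
Final tapes: [345,45] [331] [321] [318,81] [305,91] [299] [229,169] [228,140] [225,105] [188,185] [183].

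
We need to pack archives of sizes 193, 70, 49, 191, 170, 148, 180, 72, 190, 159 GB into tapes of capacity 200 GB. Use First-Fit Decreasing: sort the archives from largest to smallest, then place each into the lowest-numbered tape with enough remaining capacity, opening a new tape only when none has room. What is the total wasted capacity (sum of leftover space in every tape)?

Sorted descending: 193, 191, 190, 180, 170, 159, 148, 72, 70, 49.
Put 193 GB in tape 1; 7 GB remain.
Put 191 GB in tape 2; 9 GB remain.
Put 190 GB in tape 3; 10 GB remain.
Put 180 GB in tape 4; 20 GB remain.
Put 170 GB in tape 5; 30 GB remain.
Put 159 GB in tape 6; 41 GB remain.
Put 148 GB in tape 7; 52 GB remain.
Put 72 GB in tape 8; 128 GB remain.
Put 70 GB in tape 8; 58 GB remain.
Put 49 GB in tape 7; 3 GB remain.
8 tapes × 200 GB = 1600 GB; used 1422 GB; unused 178 GB.

178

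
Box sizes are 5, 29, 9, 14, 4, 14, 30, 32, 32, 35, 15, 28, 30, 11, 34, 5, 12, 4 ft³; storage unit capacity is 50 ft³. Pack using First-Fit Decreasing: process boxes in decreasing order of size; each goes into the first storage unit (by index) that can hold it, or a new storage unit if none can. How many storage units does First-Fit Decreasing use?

Sorted descending: 35, 34, 32, 32, 30, 30, 29, 28, 15, 14, 14, 12, 11, 9, 5, 5, 4, 4.
35 ft³ → storage unit 1 (remaining 15 ft³)
34 ft³ → storage unit 2 (remaining 16 ft³)
32 ft³ → storage unit 3 (remaining 18 ft³)
32 ft³ → storage unit 4 (remaining 18 ft³)
30 ft³ → storage unit 5 (remaining 20 ft³)
30 ft³ → storage unit 6 (remaining 20 ft³)
29 ft³ → storage unit 7 (remaining 21 ft³)
28 ft³ → storage unit 8 (remaining 22 ft³)
15 ft³ → storage unit 1 (remaining 0 ft³)
14 ft³ → storage unit 2 (remaining 2 ft³)
14 ft³ → storage unit 3 (remaining 4 ft³)
12 ft³ → storage unit 4 (remaining 6 ft³)
11 ft³ → storage unit 5 (remaining 9 ft³)
9 ft³ → storage unit 5 (remaining 0 ft³)
5 ft³ → storage unit 4 (remaining 1 ft³)
5 ft³ → storage unit 6 (remaining 15 ft³)
4 ft³ → storage unit 3 (remaining 0 ft³)
4 ft³ → storage unit 6 (remaining 11 ft³)
Final storage units: [35,15] [34,14] [32,14,4] [32,12,5] [30,11,9] [30,5,4] [29] [28].

8 storage units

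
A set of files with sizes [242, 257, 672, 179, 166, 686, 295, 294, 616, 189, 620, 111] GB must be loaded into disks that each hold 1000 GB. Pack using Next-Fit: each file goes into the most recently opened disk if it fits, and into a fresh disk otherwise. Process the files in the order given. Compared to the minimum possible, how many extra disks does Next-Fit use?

1

Next-Fit: [242,257] [672,179] [166,686] [295,294] [616,189] [620,111] → 6 disks.
Total size 4327 GB; any packing needs at least ⌈4327/1000⌉ = 5 disks.
An optimal packing achieves that bound: [686,295] [672,294] [620,257,111] [616,242] [189,179,166] → 5 disks.
Excess: 6 − 5 = 1.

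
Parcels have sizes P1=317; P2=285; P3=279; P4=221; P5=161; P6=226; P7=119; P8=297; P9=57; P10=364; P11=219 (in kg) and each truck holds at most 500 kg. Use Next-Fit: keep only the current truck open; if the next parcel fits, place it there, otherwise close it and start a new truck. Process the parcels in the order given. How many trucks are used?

truck 1: place P1 (317 kg), 183 kg left
truck 2: place P2 (285 kg), 215 kg left
truck 3: place P3 (279 kg), 221 kg left
truck 3: place P4 (221 kg), 0 kg left
truck 4: place P5 (161 kg), 339 kg left
truck 4: place P6 (226 kg), 113 kg left
truck 5: place P7 (119 kg), 381 kg left
truck 5: place P8 (297 kg), 84 kg left
truck 5: place P9 (57 kg), 27 kg left
truck 6: place P10 (364 kg), 136 kg left
truck 7: place P11 (219 kg), 281 kg left
Final trucks: [317] [285] [279,221] [161,226] [119,297,57] [364] [219].

7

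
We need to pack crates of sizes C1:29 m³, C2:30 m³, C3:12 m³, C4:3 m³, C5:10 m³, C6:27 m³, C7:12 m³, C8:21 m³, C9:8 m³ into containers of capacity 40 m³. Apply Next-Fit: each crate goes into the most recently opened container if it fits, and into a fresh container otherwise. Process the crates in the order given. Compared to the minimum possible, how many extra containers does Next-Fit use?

Next-Fit: [29] [30] [12,3,10] [27,12] [21,8] → 5 containers.
Total size 152 m³; any packing needs at least ⌈152/40⌉ = 4 containers.
An optimal packing achieves that bound: [30,10] [29,8,3] [27,12] [21,12] → 4 containers.
Excess: 5 − 4 = 1.

1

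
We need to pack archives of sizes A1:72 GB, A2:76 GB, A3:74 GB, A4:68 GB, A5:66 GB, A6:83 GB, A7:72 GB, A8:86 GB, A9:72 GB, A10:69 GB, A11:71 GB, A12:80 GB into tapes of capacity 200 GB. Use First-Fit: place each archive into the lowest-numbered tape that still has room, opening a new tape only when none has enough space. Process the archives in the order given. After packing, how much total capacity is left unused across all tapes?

A1 (72 GB) → tape 1 (remaining 128 GB)
A2 (76 GB) → tape 1 (remaining 52 GB)
A3 (74 GB) → tape 2 (remaining 126 GB)
A4 (68 GB) → tape 2 (remaining 58 GB)
A5 (66 GB) → tape 3 (remaining 134 GB)
A6 (83 GB) → tape 3 (remaining 51 GB)
A7 (72 GB) → tape 4 (remaining 128 GB)
A8 (86 GB) → tape 4 (remaining 42 GB)
A9 (72 GB) → tape 5 (remaining 128 GB)
A10 (69 GB) → tape 5 (remaining 59 GB)
A11 (71 GB) → tape 6 (remaining 129 GB)
A12 (80 GB) → tape 6 (remaining 49 GB)
6 tapes × 200 GB = 1200 GB; used 889 GB; unused 311 GB.

311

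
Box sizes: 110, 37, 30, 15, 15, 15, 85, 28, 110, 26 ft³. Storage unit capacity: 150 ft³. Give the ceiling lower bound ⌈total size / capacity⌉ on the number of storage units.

4 storage units

Total size = 110 + 37 + 30 + 15 + 15 + 15 + 85 + 28 + 110 + 26 = 471 ft³.
⌈471 / 150⌉ = 4.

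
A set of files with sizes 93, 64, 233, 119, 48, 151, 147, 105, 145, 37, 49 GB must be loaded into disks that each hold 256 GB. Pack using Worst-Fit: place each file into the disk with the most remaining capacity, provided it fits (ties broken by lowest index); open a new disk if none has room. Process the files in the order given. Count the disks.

6 disks

Put 93 GB in disk 1; 163 GB remain.
Put 64 GB in disk 1; 99 GB remain.
Put 233 GB in disk 2; 23 GB remain.
Put 119 GB in disk 3; 137 GB remain.
Put 48 GB in disk 3; 89 GB remain.
Put 151 GB in disk 4; 105 GB remain.
Put 147 GB in disk 5; 109 GB remain.
Put 105 GB in disk 5; 4 GB remain.
Put 145 GB in disk 6; 111 GB remain.
Put 37 GB in disk 6; 74 GB remain.
Put 49 GB in disk 4; 56 GB remain.
Final disks: [93,64] [233] [119,48] [151,49] [147,105] [145,37].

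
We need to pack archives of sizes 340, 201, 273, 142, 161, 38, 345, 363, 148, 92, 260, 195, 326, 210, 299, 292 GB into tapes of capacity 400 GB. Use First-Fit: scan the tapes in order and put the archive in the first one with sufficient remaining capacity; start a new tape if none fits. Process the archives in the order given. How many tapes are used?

12

Put 340 GB in tape 1; 60 GB remain.
Put 201 GB in tape 2; 199 GB remain.
Put 273 GB in tape 3; 127 GB remain.
Put 142 GB in tape 2; 57 GB remain.
Put 161 GB in tape 4; 239 GB remain.
Put 38 GB in tape 1; 22 GB remain.
Put 345 GB in tape 5; 55 GB remain.
Put 363 GB in tape 6; 37 GB remain.
Put 148 GB in tape 4; 91 GB remain.
Put 92 GB in tape 3; 35 GB remain.
Put 260 GB in tape 7; 140 GB remain.
Put 195 GB in tape 8; 205 GB remain.
Put 326 GB in tape 9; 74 GB remain.
Put 210 GB in tape 10; 190 GB remain.
Put 299 GB in tape 11; 101 GB remain.
Put 292 GB in tape 12; 108 GB remain.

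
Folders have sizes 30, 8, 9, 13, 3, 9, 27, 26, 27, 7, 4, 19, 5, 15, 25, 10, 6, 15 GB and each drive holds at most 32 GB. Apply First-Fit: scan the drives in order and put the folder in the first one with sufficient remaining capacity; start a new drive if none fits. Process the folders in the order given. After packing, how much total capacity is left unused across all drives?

30

drive 1: place 30 GB, 2 GB left
drive 2: place 8 GB, 24 GB left
drive 2: place 9 GB, 15 GB left
drive 2: place 13 GB, 2 GB left
drive 3: place 3 GB, 29 GB left
drive 3: place 9 GB, 20 GB left
drive 4: place 27 GB, 5 GB left
drive 5: place 26 GB, 6 GB left
drive 6: place 27 GB, 5 GB left
drive 3: place 7 GB, 13 GB left
drive 3: place 4 GB, 9 GB left
drive 7: place 19 GB, 13 GB left
drive 3: place 5 GB, 4 GB left
drive 8: place 15 GB, 17 GB left
drive 9: place 25 GB, 7 GB left
drive 7: place 10 GB, 3 GB left
drive 5: place 6 GB, 0 GB left
drive 8: place 15 GB, 2 GB left
9 drives × 32 GB = 288 GB; used 258 GB; unused 30 GB.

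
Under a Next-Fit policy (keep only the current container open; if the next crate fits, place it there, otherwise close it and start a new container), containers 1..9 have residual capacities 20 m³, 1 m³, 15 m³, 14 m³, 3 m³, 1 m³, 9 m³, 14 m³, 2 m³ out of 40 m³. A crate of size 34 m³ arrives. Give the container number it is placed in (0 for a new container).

Next-Fit only looks at container 9, which has 2 m³ free.
34 m³ does not fit, so a new container is opened.

0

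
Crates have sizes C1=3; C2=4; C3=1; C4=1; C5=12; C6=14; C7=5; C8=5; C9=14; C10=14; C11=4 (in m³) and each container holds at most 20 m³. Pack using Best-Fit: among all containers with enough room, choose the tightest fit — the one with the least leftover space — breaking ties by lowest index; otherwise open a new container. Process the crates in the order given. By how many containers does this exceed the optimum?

1

Best-Fit: [3,4,1,1] [12,5] [14,5] [14,4] [14] → 5 containers.
Total size 77 m³; any packing needs at least ⌈77/20⌉ = 4 containers.
An optimal packing achieves that bound: [14,5,1] [14,5,1] [14,4] [12,4,3] → 4 containers.
Excess: 5 − 4 = 1.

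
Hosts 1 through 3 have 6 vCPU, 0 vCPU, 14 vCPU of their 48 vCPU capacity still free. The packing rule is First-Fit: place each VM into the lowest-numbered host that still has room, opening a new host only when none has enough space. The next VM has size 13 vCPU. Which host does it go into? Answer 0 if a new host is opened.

3

Hosts with room: host 3 (14 vCPU).
The first with room is host 3.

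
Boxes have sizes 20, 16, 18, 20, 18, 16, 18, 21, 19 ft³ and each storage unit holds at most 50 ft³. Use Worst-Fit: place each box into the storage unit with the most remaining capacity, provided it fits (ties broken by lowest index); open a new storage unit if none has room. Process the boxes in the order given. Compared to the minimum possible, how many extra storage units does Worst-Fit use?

1

Worst-Fit: [20,16] [18,20] [18,16] [18,21] [19] → 5 storage units.
Total size 166 ft³; any packing needs at least ⌈166/50⌉ = 4 storage units.
An optimal packing achieves that bound: [21,20] [20,19] [18,18] [18,16,16] → 4 storage units.
Excess: 5 − 4 = 1.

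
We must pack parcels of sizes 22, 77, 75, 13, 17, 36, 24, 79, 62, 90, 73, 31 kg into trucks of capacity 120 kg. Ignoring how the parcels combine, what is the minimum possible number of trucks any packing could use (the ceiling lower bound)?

Total size = 22 + 77 + 75 + 13 + 17 + 36 + 24 + 79 + 62 + 90 + 73 + 31 = 599 kg.
⌈599 / 120⌉ = 5.

5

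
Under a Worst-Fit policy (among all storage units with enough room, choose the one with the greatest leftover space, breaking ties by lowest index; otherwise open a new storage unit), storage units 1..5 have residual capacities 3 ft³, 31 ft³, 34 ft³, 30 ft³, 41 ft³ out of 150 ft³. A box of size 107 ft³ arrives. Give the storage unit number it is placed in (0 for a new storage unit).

No storage unit has ≥ 107 ft³ free, so a new storage unit is opened.

0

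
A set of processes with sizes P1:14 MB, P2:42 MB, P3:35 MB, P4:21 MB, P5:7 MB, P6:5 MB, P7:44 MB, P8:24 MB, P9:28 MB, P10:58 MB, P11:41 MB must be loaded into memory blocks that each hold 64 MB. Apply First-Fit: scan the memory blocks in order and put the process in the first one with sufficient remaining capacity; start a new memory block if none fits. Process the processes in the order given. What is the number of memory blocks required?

6

P1 (14 MB) → memory block 1 (remaining 50 MB)
P2 (42 MB) → memory block 1 (remaining 8 MB)
P3 (35 MB) → memory block 2 (remaining 29 MB)
P4 (21 MB) → memory block 2 (remaining 8 MB)
P5 (7 MB) → memory block 1 (remaining 1 MB)
P6 (5 MB) → memory block 2 (remaining 3 MB)
P7 (44 MB) → memory block 3 (remaining 20 MB)
P8 (24 MB) → memory block 4 (remaining 40 MB)
P9 (28 MB) → memory block 4 (remaining 12 MB)
P10 (58 MB) → memory block 5 (remaining 6 MB)
P11 (41 MB) → memory block 6 (remaining 23 MB)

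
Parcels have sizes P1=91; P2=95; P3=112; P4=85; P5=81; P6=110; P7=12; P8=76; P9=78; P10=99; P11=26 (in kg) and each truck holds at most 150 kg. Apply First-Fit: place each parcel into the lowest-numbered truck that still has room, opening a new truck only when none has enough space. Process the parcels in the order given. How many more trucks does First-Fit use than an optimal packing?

First-Fit: [91,12,26] [95] [112] [85] [81] [110] [76] [78] [99] → 9 trucks.
9 parcels exceed 75 kg (half the capacity), and no two of those can share a truck, so at least 9 trucks are needed.
So 9 is already optimal.

0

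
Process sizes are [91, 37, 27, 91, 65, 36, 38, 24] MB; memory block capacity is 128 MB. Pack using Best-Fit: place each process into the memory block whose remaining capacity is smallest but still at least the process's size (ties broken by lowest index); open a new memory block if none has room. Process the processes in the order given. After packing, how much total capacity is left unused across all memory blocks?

Put 91 MB in memory block 1; 37 MB remain.
Put 37 MB in memory block 1; 0 MB remain.
Put 27 MB in memory block 2; 101 MB remain.
Put 91 MB in memory block 2; 10 MB remain.
Put 65 MB in memory block 3; 63 MB remain.
Put 36 MB in memory block 3; 27 MB remain.
Put 38 MB in memory block 4; 90 MB remain.
Put 24 MB in memory block 3; 3 MB remain.
4 memory blocks × 128 MB = 512 MB; used 409 MB; unused 103 MB.

103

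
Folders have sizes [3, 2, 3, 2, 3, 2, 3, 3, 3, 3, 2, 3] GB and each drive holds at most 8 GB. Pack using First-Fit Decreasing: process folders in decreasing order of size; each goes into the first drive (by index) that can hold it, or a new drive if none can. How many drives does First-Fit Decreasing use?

4 drives

Sorted descending: 3, 3, 3, 3, 3, 3, 3, 3, 2, 2, 2, 2.
drive 1: place 3 GB, 5 GB left
drive 1: place 3 GB, 2 GB left
drive 2: place 3 GB, 5 GB left
drive 2: place 3 GB, 2 GB left
drive 3: place 3 GB, 5 GB left
drive 3: place 3 GB, 2 GB left
drive 4: place 3 GB, 5 GB left
drive 4: place 3 GB, 2 GB left
drive 1: place 2 GB, 0 GB left
drive 2: place 2 GB, 0 GB left
drive 3: place 2 GB, 0 GB left
drive 4: place 2 GB, 0 GB left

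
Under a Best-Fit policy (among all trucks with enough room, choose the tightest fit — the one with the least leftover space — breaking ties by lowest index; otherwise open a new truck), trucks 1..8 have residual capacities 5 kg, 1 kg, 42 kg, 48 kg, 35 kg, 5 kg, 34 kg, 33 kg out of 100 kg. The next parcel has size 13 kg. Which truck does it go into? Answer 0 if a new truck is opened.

Trucks with room: truck 3 (42 kg), truck 4 (48 kg), truck 5 (35 kg), truck 7 (34 kg), truck 8 (33 kg).
Tightest fit is truck 8 with 33 kg free.

8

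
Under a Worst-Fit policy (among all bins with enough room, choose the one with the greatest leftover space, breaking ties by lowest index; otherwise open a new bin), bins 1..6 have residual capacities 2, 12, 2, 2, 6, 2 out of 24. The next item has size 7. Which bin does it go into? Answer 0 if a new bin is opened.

2

Bins with room: bin 2 (12).
Most room is bin 2 with 12 free.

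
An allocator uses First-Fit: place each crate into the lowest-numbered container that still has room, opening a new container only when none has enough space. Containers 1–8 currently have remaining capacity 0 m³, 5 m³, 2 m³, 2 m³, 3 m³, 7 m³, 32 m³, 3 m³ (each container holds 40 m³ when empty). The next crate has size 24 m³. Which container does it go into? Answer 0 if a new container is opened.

7

Containers with room: container 7 (32 m³).
The first with room is container 7.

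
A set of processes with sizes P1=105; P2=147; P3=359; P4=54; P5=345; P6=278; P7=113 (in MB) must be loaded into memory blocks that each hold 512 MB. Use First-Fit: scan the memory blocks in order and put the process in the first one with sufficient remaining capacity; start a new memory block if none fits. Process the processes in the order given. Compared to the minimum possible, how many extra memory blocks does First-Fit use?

1

First-Fit: [105,147,54,113] [359] [345] [278] → 4 memory blocks.
Total size 1401 MB; any packing needs at least ⌈1401/512⌉ = 3 memory blocks.
An optimal packing achieves that bound: [359,147] [345,113,54] [278,105] → 3 memory blocks.
Excess: 4 − 3 = 1.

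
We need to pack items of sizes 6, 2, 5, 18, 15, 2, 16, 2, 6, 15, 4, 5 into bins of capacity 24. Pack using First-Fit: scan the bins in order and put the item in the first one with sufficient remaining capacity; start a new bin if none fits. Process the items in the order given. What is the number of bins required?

5

6 → bin 1 (remaining 18)
2 → bin 1 (remaining 16)
5 → bin 1 (remaining 11)
18 → bin 2 (remaining 6)
15 → bin 3 (remaining 9)
2 → bin 1 (remaining 9)
16 → bin 4 (remaining 8)
2 → bin 1 (remaining 7)
6 → bin 1 (remaining 1)
15 → bin 5 (remaining 9)
4 → bin 2 (remaining 2)
5 → bin 3 (remaining 4)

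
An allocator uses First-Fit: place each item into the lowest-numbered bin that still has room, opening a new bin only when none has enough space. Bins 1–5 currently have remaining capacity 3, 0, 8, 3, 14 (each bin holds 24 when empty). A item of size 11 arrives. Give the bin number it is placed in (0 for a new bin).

5

Bins with room: bin 5 (14).
The first with room is bin 5.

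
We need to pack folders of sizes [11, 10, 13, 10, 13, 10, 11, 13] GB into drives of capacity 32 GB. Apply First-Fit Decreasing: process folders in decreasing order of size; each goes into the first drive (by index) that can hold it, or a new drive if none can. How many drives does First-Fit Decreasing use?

4

Sorted descending: 13, 13, 13, 11, 11, 10, 10, 10.
drive 1: place 13 GB, 19 GB left
drive 1: place 13 GB, 6 GB left
drive 2: place 13 GB, 19 GB left
drive 2: place 11 GB, 8 GB left
drive 3: place 11 GB, 21 GB left
drive 3: place 10 GB, 11 GB left
drive 3: place 10 GB, 1 GB left
drive 4: place 10 GB, 22 GB left
Final drives: [13,13] [13,11] [11,10,10] [10].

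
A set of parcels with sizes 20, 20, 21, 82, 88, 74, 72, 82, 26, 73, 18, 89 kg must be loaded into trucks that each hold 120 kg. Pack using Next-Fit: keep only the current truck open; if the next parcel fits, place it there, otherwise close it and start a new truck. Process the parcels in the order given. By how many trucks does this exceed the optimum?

1

Next-Fit: [20,20,21] [82] [88] [74] [72] [82,26] [73,18] [89] → 8 trucks.
7 parcels exceed 60 kg (half the capacity), and no two of those can share a truck, so at least 7 trucks are needed.
An optimal packing achieves that bound: [89,26] [88,21] [82,20,18] [82,20] [74] [73] [72] → 7 trucks.
Excess: 8 − 7 = 1.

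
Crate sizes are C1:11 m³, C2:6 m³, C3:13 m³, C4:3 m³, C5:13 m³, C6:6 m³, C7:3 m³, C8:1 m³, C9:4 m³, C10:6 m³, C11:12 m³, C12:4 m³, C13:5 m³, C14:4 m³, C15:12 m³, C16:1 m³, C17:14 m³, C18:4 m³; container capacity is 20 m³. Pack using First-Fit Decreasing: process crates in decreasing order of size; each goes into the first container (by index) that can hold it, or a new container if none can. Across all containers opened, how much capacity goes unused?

Sorted descending: 14, 13, 13, 12, 12, 11, 6, 6, 6, 5, 4, 4, 4, 4, 3, 3, 1, 1.
container 1: place 14 m³, 6 m³ left
container 2: place 13 m³, 7 m³ left
container 3: place 13 m³, 7 m³ left
container 4: place 12 m³, 8 m³ left
container 5: place 12 m³, 8 m³ left
container 6: place 11 m³, 9 m³ left
container 1: place 6 m³, 0 m³ left
container 2: place 6 m³, 1 m³ left
container 3: place 6 m³, 1 m³ left
container 4: place 5 m³, 3 m³ left
container 5: place 4 m³, 4 m³ left
container 5: place 4 m³, 0 m³ left
container 6: place 4 m³, 5 m³ left
container 6: place 4 m³, 1 m³ left
container 4: place 3 m³, 0 m³ left
container 7: place 3 m³, 17 m³ left
container 2: place 1 m³, 0 m³ left
container 3: place 1 m³, 0 m³ left
7 containers × 20 m³ = 140 m³; used 122 m³; unused 18 m³.

18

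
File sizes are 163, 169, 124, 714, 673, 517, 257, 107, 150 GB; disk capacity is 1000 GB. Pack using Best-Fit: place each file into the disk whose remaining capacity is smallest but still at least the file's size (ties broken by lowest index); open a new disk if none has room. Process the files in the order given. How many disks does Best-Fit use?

disk 1: place 163 GB, 837 GB left
disk 1: place 169 GB, 668 GB left
disk 1: place 124 GB, 544 GB left
disk 2: place 714 GB, 286 GB left
disk 3: place 673 GB, 327 GB left
disk 1: place 517 GB, 27 GB left
disk 2: place 257 GB, 29 GB left
disk 3: place 107 GB, 220 GB left
disk 3: place 150 GB, 70 GB left
Final disks: [163,169,124,517] [714,257] [673,107,150].

3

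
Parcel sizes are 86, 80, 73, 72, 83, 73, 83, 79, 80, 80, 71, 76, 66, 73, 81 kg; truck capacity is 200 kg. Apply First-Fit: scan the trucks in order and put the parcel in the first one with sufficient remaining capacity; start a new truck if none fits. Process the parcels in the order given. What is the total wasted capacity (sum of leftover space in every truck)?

444

Put 86 kg in truck 1; 114 kg remain.
Put 80 kg in truck 1; 34 kg remain.
Put 73 kg in truck 2; 127 kg remain.
Put 72 kg in truck 2; 55 kg remain.
Put 83 kg in truck 3; 117 kg remain.
Put 73 kg in truck 3; 44 kg remain.
Put 83 kg in truck 4; 117 kg remain.
Put 79 kg in truck 4; 38 kg remain.
Put 80 kg in truck 5; 120 kg remain.
Put 80 kg in truck 5; 40 kg remain.
Put 71 kg in truck 6; 129 kg remain.
Put 76 kg in truck 6; 53 kg remain.
Put 66 kg in truck 7; 134 kg remain.
Put 73 kg in truck 7; 61 kg remain.
Put 81 kg in truck 8; 119 kg remain.
8 trucks × 200 kg = 1600 kg; used 1156 kg; unused 444 kg.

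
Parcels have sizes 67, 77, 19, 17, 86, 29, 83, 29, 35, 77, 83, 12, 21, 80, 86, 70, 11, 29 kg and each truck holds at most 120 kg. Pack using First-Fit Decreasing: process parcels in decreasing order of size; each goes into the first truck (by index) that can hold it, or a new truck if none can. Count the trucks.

Sorted descending: 86, 86, 83, 83, 80, 77, 77, 70, 67, 35, 29, 29, 29, 21, 19, 17, 12, 11.
truck 1: place 86 kg, 34 kg left
truck 2: place 86 kg, 34 kg left
truck 3: place 83 kg, 37 kg left
truck 4: place 83 kg, 37 kg left
truck 5: place 80 kg, 40 kg left
truck 6: place 77 kg, 43 kg left
truck 7: place 77 kg, 43 kg left
truck 8: place 70 kg, 50 kg left
truck 9: place 67 kg, 53 kg left
truck 3: place 35 kg, 2 kg left
truck 1: place 29 kg, 5 kg left
truck 2: place 29 kg, 5 kg left
truck 4: place 29 kg, 8 kg left
truck 5: place 21 kg, 19 kg left
truck 5: place 19 kg, 0 kg left
truck 6: place 17 kg, 26 kg left
truck 6: place 12 kg, 14 kg left
truck 6: place 11 kg, 3 kg left
Final trucks: [86,29] [86,29] [83,35] [83,29] [80,21,19] [77,17,12,11] [77] [70] [67].

9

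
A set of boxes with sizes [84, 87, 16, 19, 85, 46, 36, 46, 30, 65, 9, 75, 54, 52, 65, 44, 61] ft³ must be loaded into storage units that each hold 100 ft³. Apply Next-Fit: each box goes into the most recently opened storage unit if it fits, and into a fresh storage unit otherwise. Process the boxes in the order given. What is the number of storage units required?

13

storage unit 1: place 84 ft³, 16 ft³ left
storage unit 2: place 87 ft³, 13 ft³ left
storage unit 3: place 16 ft³, 84 ft³ left
storage unit 3: place 19 ft³, 65 ft³ left
storage unit 4: place 85 ft³, 15 ft³ left
storage unit 5: place 46 ft³, 54 ft³ left
storage unit 5: place 36 ft³, 18 ft³ left
storage unit 6: place 46 ft³, 54 ft³ left
storage unit 6: place 30 ft³, 24 ft³ left
storage unit 7: place 65 ft³, 35 ft³ left
storage unit 7: place 9 ft³, 26 ft³ left
storage unit 8: place 75 ft³, 25 ft³ left
storage unit 9: place 54 ft³, 46 ft³ left
storage unit 10: place 52 ft³, 48 ft³ left
storage unit 11: place 65 ft³, 35 ft³ left
storage unit 12: place 44 ft³, 56 ft³ left
storage unit 13: place 61 ft³, 39 ft³ left
Final storage units: [84] [87] [16,19] [85] [46,36] [46,30] [65,9] [75] [54] [52] [65] [44] [61].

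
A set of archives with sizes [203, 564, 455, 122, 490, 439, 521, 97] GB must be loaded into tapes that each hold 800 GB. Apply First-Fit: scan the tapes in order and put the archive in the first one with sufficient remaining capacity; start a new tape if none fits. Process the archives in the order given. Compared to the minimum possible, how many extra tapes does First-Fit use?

0

First-Fit: [203,564] [455,122,97] [490] [439] [521] → 5 tapes.
5 archives exceed 400 GB (half the capacity), and no two of those can share a tape, so at least 5 tapes are needed.
So 5 is already optimal.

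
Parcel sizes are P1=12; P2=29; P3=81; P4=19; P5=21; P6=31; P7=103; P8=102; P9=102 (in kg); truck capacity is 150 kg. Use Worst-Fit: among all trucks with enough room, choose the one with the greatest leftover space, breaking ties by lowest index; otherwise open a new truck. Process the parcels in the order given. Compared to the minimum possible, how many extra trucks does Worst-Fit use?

Worst-Fit: [12,29,81,19] [21,31] [103] [102] [102] → 5 trucks.
Total size 500 kg; any packing needs at least ⌈500/150⌉ = 4 trucks.
An optimal packing achieves that bound: [103,31,12] [102,29,19] [102,21] [81] → 4 trucks.
Excess: 5 − 4 = 1.

1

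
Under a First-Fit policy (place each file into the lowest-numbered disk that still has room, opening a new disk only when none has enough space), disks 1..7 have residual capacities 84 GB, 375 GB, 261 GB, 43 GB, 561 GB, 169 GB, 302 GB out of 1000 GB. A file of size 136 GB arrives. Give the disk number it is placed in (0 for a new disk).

2

Disks with room: disk 2 (375 GB), disk 3 (261 GB), disk 5 (561 GB), disk 6 (169 GB), disk 7 (302 GB).
The first with room is disk 2.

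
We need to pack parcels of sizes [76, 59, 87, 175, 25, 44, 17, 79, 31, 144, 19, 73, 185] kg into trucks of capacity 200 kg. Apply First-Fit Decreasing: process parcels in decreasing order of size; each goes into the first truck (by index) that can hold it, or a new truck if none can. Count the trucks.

Sorted descending: 185, 175, 144, 87, 79, 76, 73, 59, 44, 31, 25, 19, 17.
truck 1: place 185 kg, 15 kg left
truck 2: place 175 kg, 25 kg left
truck 3: place 144 kg, 56 kg left
truck 4: place 87 kg, 113 kg left
truck 4: place 79 kg, 34 kg left
truck 5: place 76 kg, 124 kg left
truck 5: place 73 kg, 51 kg left
truck 6: place 59 kg, 141 kg left
truck 3: place 44 kg, 12 kg left
truck 4: place 31 kg, 3 kg left
truck 2: place 25 kg, 0 kg left
truck 5: place 19 kg, 32 kg left
truck 5: place 17 kg, 15 kg left

6 trucks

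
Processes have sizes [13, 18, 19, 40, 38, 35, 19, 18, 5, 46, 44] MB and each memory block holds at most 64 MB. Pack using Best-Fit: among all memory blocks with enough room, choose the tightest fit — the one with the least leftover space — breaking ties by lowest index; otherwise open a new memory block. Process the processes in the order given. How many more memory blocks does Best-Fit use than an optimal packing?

Best-Fit: [13,18,19] [40,19,5] [38,18] [35] [46] [44] → 6 memory blocks.
Total size 295 MB; any packing needs at least ⌈295/64⌉ = 5 memory blocks.
An optimal packing achieves that bound: [46,18] [44,19] [40,19,5] [38,18] [35,13] → 5 memory blocks.
Excess: 6 − 5 = 1.

1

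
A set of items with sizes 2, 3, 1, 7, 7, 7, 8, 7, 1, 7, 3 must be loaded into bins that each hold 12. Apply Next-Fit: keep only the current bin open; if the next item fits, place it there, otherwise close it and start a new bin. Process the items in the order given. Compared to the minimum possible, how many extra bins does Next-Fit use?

1

Next-Fit: [2,3,1] [7] [7] [7] [8] [7,1] [7,3] → 7 bins.
6 items exceed 6 (half the capacity), and no two of those can share a bin, so at least 6 bins are needed.
An optimal packing achieves that bound: [8,3,1] [7,3,2] [7,1] [7] [7] [7] → 6 bins.
Excess: 7 − 6 = 1.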